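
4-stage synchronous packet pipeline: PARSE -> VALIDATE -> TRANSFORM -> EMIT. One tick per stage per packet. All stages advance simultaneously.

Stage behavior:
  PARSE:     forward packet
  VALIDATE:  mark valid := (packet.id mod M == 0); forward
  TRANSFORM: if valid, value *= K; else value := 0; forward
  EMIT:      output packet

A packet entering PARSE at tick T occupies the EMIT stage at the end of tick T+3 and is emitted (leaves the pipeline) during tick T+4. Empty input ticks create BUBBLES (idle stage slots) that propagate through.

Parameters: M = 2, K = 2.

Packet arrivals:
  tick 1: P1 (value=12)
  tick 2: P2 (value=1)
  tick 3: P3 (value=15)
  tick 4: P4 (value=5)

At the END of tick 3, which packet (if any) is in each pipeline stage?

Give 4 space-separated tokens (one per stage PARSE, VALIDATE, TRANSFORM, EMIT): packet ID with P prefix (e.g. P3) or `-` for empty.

Tick 1: [PARSE:P1(v=12,ok=F), VALIDATE:-, TRANSFORM:-, EMIT:-] out:-; in:P1
Tick 2: [PARSE:P2(v=1,ok=F), VALIDATE:P1(v=12,ok=F), TRANSFORM:-, EMIT:-] out:-; in:P2
Tick 3: [PARSE:P3(v=15,ok=F), VALIDATE:P2(v=1,ok=T), TRANSFORM:P1(v=0,ok=F), EMIT:-] out:-; in:P3
At end of tick 3: ['P3', 'P2', 'P1', '-']

Answer: P3 P2 P1 -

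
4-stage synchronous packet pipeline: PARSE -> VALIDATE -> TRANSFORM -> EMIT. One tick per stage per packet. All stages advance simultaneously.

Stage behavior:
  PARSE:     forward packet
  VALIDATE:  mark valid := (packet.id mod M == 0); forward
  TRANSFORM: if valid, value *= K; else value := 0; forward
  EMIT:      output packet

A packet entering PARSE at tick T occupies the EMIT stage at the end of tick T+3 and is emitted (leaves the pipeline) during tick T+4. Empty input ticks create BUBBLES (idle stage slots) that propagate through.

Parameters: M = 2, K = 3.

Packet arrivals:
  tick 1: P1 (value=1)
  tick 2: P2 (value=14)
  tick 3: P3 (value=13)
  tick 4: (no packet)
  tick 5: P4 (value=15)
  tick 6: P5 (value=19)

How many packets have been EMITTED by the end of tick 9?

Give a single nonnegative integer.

Answer: 4

Derivation:
Tick 1: [PARSE:P1(v=1,ok=F), VALIDATE:-, TRANSFORM:-, EMIT:-] out:-; in:P1
Tick 2: [PARSE:P2(v=14,ok=F), VALIDATE:P1(v=1,ok=F), TRANSFORM:-, EMIT:-] out:-; in:P2
Tick 3: [PARSE:P3(v=13,ok=F), VALIDATE:P2(v=14,ok=T), TRANSFORM:P1(v=0,ok=F), EMIT:-] out:-; in:P3
Tick 4: [PARSE:-, VALIDATE:P3(v=13,ok=F), TRANSFORM:P2(v=42,ok=T), EMIT:P1(v=0,ok=F)] out:-; in:-
Tick 5: [PARSE:P4(v=15,ok=F), VALIDATE:-, TRANSFORM:P3(v=0,ok=F), EMIT:P2(v=42,ok=T)] out:P1(v=0); in:P4
Tick 6: [PARSE:P5(v=19,ok=F), VALIDATE:P4(v=15,ok=T), TRANSFORM:-, EMIT:P3(v=0,ok=F)] out:P2(v=42); in:P5
Tick 7: [PARSE:-, VALIDATE:P5(v=19,ok=F), TRANSFORM:P4(v=45,ok=T), EMIT:-] out:P3(v=0); in:-
Tick 8: [PARSE:-, VALIDATE:-, TRANSFORM:P5(v=0,ok=F), EMIT:P4(v=45,ok=T)] out:-; in:-
Tick 9: [PARSE:-, VALIDATE:-, TRANSFORM:-, EMIT:P5(v=0,ok=F)] out:P4(v=45); in:-
Emitted by tick 9: ['P1', 'P2', 'P3', 'P4']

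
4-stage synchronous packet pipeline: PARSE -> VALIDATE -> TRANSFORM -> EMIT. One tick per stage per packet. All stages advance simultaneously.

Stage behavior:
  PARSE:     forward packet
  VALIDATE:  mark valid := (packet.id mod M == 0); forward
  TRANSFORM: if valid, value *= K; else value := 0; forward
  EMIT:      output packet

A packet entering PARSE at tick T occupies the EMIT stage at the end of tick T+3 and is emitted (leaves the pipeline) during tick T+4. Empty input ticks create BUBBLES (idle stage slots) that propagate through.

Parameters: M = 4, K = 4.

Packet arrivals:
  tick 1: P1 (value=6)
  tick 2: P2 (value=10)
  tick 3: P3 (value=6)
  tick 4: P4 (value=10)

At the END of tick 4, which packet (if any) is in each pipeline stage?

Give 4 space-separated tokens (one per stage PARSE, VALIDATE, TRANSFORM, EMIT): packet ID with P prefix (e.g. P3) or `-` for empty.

Tick 1: [PARSE:P1(v=6,ok=F), VALIDATE:-, TRANSFORM:-, EMIT:-] out:-; in:P1
Tick 2: [PARSE:P2(v=10,ok=F), VALIDATE:P1(v=6,ok=F), TRANSFORM:-, EMIT:-] out:-; in:P2
Tick 3: [PARSE:P3(v=6,ok=F), VALIDATE:P2(v=10,ok=F), TRANSFORM:P1(v=0,ok=F), EMIT:-] out:-; in:P3
Tick 4: [PARSE:P4(v=10,ok=F), VALIDATE:P3(v=6,ok=F), TRANSFORM:P2(v=0,ok=F), EMIT:P1(v=0,ok=F)] out:-; in:P4
At end of tick 4: ['P4', 'P3', 'P2', 'P1']

Answer: P4 P3 P2 P1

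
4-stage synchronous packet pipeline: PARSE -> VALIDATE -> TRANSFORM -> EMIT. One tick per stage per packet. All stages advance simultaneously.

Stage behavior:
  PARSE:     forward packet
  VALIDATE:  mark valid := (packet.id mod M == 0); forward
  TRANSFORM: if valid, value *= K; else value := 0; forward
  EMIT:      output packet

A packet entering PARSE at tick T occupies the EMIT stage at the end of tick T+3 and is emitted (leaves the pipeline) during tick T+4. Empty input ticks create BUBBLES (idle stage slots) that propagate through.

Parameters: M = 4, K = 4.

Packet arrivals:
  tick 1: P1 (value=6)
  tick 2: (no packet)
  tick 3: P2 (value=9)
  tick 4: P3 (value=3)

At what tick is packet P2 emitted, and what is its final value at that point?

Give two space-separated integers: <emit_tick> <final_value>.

Answer: 7 0

Derivation:
Tick 1: [PARSE:P1(v=6,ok=F), VALIDATE:-, TRANSFORM:-, EMIT:-] out:-; in:P1
Tick 2: [PARSE:-, VALIDATE:P1(v=6,ok=F), TRANSFORM:-, EMIT:-] out:-; in:-
Tick 3: [PARSE:P2(v=9,ok=F), VALIDATE:-, TRANSFORM:P1(v=0,ok=F), EMIT:-] out:-; in:P2
Tick 4: [PARSE:P3(v=3,ok=F), VALIDATE:P2(v=9,ok=F), TRANSFORM:-, EMIT:P1(v=0,ok=F)] out:-; in:P3
Tick 5: [PARSE:-, VALIDATE:P3(v=3,ok=F), TRANSFORM:P2(v=0,ok=F), EMIT:-] out:P1(v=0); in:-
Tick 6: [PARSE:-, VALIDATE:-, TRANSFORM:P3(v=0,ok=F), EMIT:P2(v=0,ok=F)] out:-; in:-
Tick 7: [PARSE:-, VALIDATE:-, TRANSFORM:-, EMIT:P3(v=0,ok=F)] out:P2(v=0); in:-
Tick 8: [PARSE:-, VALIDATE:-, TRANSFORM:-, EMIT:-] out:P3(v=0); in:-
P2: arrives tick 3, valid=False (id=2, id%4=2), emit tick 7, final value 0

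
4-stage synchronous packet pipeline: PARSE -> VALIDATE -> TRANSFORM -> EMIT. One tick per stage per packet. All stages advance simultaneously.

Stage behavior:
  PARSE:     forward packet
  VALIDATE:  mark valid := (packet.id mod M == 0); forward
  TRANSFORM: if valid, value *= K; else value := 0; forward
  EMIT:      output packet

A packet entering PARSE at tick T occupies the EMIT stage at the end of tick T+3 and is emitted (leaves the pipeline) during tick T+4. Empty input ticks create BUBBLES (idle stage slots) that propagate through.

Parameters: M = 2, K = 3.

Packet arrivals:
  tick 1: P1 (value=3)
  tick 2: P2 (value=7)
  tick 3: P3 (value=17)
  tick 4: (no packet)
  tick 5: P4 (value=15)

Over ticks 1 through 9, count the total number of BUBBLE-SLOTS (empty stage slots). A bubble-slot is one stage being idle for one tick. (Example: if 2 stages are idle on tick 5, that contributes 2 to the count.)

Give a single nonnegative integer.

Answer: 20

Derivation:
Tick 1: [PARSE:P1(v=3,ok=F), VALIDATE:-, TRANSFORM:-, EMIT:-] out:-; bubbles=3
Tick 2: [PARSE:P2(v=7,ok=F), VALIDATE:P1(v=3,ok=F), TRANSFORM:-, EMIT:-] out:-; bubbles=2
Tick 3: [PARSE:P3(v=17,ok=F), VALIDATE:P2(v=7,ok=T), TRANSFORM:P1(v=0,ok=F), EMIT:-] out:-; bubbles=1
Tick 4: [PARSE:-, VALIDATE:P3(v=17,ok=F), TRANSFORM:P2(v=21,ok=T), EMIT:P1(v=0,ok=F)] out:-; bubbles=1
Tick 5: [PARSE:P4(v=15,ok=F), VALIDATE:-, TRANSFORM:P3(v=0,ok=F), EMIT:P2(v=21,ok=T)] out:P1(v=0); bubbles=1
Tick 6: [PARSE:-, VALIDATE:P4(v=15,ok=T), TRANSFORM:-, EMIT:P3(v=0,ok=F)] out:P2(v=21); bubbles=2
Tick 7: [PARSE:-, VALIDATE:-, TRANSFORM:P4(v=45,ok=T), EMIT:-] out:P3(v=0); bubbles=3
Tick 8: [PARSE:-, VALIDATE:-, TRANSFORM:-, EMIT:P4(v=45,ok=T)] out:-; bubbles=3
Tick 9: [PARSE:-, VALIDATE:-, TRANSFORM:-, EMIT:-] out:P4(v=45); bubbles=4
Total bubble-slots: 20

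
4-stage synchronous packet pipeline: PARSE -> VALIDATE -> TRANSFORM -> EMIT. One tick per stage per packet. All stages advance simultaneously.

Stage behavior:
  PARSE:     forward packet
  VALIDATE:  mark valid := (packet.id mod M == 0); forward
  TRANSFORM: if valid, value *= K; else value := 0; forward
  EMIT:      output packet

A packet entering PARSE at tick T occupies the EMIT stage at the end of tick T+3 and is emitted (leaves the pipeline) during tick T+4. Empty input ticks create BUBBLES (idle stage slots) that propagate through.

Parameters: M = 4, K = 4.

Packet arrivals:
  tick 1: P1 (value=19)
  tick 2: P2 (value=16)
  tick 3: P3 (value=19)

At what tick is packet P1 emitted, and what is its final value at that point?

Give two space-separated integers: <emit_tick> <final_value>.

Tick 1: [PARSE:P1(v=19,ok=F), VALIDATE:-, TRANSFORM:-, EMIT:-] out:-; in:P1
Tick 2: [PARSE:P2(v=16,ok=F), VALIDATE:P1(v=19,ok=F), TRANSFORM:-, EMIT:-] out:-; in:P2
Tick 3: [PARSE:P3(v=19,ok=F), VALIDATE:P2(v=16,ok=F), TRANSFORM:P1(v=0,ok=F), EMIT:-] out:-; in:P3
Tick 4: [PARSE:-, VALIDATE:P3(v=19,ok=F), TRANSFORM:P2(v=0,ok=F), EMIT:P1(v=0,ok=F)] out:-; in:-
Tick 5: [PARSE:-, VALIDATE:-, TRANSFORM:P3(v=0,ok=F), EMIT:P2(v=0,ok=F)] out:P1(v=0); in:-
Tick 6: [PARSE:-, VALIDATE:-, TRANSFORM:-, EMIT:P3(v=0,ok=F)] out:P2(v=0); in:-
Tick 7: [PARSE:-, VALIDATE:-, TRANSFORM:-, EMIT:-] out:P3(v=0); in:-
P1: arrives tick 1, valid=False (id=1, id%4=1), emit tick 5, final value 0

Answer: 5 0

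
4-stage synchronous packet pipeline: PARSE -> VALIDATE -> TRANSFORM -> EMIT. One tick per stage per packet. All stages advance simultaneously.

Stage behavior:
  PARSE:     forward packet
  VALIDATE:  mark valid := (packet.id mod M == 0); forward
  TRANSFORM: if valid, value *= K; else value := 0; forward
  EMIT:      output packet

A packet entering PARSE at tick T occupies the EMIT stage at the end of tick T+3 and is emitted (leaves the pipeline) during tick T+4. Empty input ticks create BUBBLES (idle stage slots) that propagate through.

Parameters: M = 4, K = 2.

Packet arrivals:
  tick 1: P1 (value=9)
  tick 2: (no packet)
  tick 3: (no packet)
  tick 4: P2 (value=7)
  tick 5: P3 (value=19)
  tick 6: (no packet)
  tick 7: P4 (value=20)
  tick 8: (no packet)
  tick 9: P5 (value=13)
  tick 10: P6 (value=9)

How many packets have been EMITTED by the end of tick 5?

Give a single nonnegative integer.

Tick 1: [PARSE:P1(v=9,ok=F), VALIDATE:-, TRANSFORM:-, EMIT:-] out:-; in:P1
Tick 2: [PARSE:-, VALIDATE:P1(v=9,ok=F), TRANSFORM:-, EMIT:-] out:-; in:-
Tick 3: [PARSE:-, VALIDATE:-, TRANSFORM:P1(v=0,ok=F), EMIT:-] out:-; in:-
Tick 4: [PARSE:P2(v=7,ok=F), VALIDATE:-, TRANSFORM:-, EMIT:P1(v=0,ok=F)] out:-; in:P2
Tick 5: [PARSE:P3(v=19,ok=F), VALIDATE:P2(v=7,ok=F), TRANSFORM:-, EMIT:-] out:P1(v=0); in:P3
Emitted by tick 5: ['P1']

Answer: 1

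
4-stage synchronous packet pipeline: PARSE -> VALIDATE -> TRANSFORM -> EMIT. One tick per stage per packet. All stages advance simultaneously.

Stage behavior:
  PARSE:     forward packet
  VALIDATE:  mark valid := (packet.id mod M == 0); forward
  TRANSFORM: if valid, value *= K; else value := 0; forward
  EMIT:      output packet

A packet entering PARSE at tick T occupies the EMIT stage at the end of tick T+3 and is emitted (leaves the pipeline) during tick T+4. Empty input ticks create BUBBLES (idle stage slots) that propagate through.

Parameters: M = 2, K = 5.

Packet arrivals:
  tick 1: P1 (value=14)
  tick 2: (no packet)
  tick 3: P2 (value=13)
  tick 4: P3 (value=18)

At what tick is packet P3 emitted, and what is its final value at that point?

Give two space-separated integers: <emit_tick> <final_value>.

Answer: 8 0

Derivation:
Tick 1: [PARSE:P1(v=14,ok=F), VALIDATE:-, TRANSFORM:-, EMIT:-] out:-; in:P1
Tick 2: [PARSE:-, VALIDATE:P1(v=14,ok=F), TRANSFORM:-, EMIT:-] out:-; in:-
Tick 3: [PARSE:P2(v=13,ok=F), VALIDATE:-, TRANSFORM:P1(v=0,ok=F), EMIT:-] out:-; in:P2
Tick 4: [PARSE:P3(v=18,ok=F), VALIDATE:P2(v=13,ok=T), TRANSFORM:-, EMIT:P1(v=0,ok=F)] out:-; in:P3
Tick 5: [PARSE:-, VALIDATE:P3(v=18,ok=F), TRANSFORM:P2(v=65,ok=T), EMIT:-] out:P1(v=0); in:-
Tick 6: [PARSE:-, VALIDATE:-, TRANSFORM:P3(v=0,ok=F), EMIT:P2(v=65,ok=T)] out:-; in:-
Tick 7: [PARSE:-, VALIDATE:-, TRANSFORM:-, EMIT:P3(v=0,ok=F)] out:P2(v=65); in:-
Tick 8: [PARSE:-, VALIDATE:-, TRANSFORM:-, EMIT:-] out:P3(v=0); in:-
P3: arrives tick 4, valid=False (id=3, id%2=1), emit tick 8, final value 0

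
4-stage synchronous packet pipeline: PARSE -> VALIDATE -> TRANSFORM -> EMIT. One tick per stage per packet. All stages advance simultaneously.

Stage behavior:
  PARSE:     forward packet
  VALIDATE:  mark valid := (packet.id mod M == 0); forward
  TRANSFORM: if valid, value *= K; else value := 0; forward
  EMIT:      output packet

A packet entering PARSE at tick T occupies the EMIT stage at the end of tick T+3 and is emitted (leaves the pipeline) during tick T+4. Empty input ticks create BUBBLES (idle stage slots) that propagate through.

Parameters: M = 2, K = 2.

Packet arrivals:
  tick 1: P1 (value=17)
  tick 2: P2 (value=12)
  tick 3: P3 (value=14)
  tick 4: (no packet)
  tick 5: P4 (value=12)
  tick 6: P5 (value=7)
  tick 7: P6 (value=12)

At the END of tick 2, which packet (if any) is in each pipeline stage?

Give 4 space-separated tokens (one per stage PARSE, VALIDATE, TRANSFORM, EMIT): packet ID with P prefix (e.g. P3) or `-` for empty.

Tick 1: [PARSE:P1(v=17,ok=F), VALIDATE:-, TRANSFORM:-, EMIT:-] out:-; in:P1
Tick 2: [PARSE:P2(v=12,ok=F), VALIDATE:P1(v=17,ok=F), TRANSFORM:-, EMIT:-] out:-; in:P2
At end of tick 2: ['P2', 'P1', '-', '-']

Answer: P2 P1 - -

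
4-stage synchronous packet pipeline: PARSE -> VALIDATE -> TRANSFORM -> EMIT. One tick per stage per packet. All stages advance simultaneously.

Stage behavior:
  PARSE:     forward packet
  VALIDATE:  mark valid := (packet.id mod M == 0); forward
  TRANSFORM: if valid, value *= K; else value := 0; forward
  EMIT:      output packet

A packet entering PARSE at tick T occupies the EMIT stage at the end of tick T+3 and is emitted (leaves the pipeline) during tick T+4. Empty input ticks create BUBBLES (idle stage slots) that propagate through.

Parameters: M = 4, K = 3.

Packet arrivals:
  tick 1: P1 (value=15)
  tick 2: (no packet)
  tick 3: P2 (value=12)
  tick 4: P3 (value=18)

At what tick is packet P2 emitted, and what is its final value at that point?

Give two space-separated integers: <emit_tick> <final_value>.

Tick 1: [PARSE:P1(v=15,ok=F), VALIDATE:-, TRANSFORM:-, EMIT:-] out:-; in:P1
Tick 2: [PARSE:-, VALIDATE:P1(v=15,ok=F), TRANSFORM:-, EMIT:-] out:-; in:-
Tick 3: [PARSE:P2(v=12,ok=F), VALIDATE:-, TRANSFORM:P1(v=0,ok=F), EMIT:-] out:-; in:P2
Tick 4: [PARSE:P3(v=18,ok=F), VALIDATE:P2(v=12,ok=F), TRANSFORM:-, EMIT:P1(v=0,ok=F)] out:-; in:P3
Tick 5: [PARSE:-, VALIDATE:P3(v=18,ok=F), TRANSFORM:P2(v=0,ok=F), EMIT:-] out:P1(v=0); in:-
Tick 6: [PARSE:-, VALIDATE:-, TRANSFORM:P3(v=0,ok=F), EMIT:P2(v=0,ok=F)] out:-; in:-
Tick 7: [PARSE:-, VALIDATE:-, TRANSFORM:-, EMIT:P3(v=0,ok=F)] out:P2(v=0); in:-
Tick 8: [PARSE:-, VALIDATE:-, TRANSFORM:-, EMIT:-] out:P3(v=0); in:-
P2: arrives tick 3, valid=False (id=2, id%4=2), emit tick 7, final value 0

Answer: 7 0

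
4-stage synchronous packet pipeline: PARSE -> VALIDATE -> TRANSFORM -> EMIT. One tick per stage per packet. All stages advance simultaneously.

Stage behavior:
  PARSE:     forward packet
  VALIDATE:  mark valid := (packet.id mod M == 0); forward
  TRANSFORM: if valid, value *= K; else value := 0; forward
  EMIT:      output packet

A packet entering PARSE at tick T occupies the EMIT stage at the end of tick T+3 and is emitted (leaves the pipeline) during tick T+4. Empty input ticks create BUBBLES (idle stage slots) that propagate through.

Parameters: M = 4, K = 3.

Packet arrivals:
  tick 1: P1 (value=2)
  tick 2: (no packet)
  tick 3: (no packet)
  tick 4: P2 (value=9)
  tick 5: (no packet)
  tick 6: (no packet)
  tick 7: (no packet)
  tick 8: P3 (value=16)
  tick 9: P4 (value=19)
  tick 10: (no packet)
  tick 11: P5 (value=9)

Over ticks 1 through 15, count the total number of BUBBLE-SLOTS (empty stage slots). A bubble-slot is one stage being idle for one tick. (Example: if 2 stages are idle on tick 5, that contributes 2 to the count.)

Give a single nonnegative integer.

Tick 1: [PARSE:P1(v=2,ok=F), VALIDATE:-, TRANSFORM:-, EMIT:-] out:-; bubbles=3
Tick 2: [PARSE:-, VALIDATE:P1(v=2,ok=F), TRANSFORM:-, EMIT:-] out:-; bubbles=3
Tick 3: [PARSE:-, VALIDATE:-, TRANSFORM:P1(v=0,ok=F), EMIT:-] out:-; bubbles=3
Tick 4: [PARSE:P2(v=9,ok=F), VALIDATE:-, TRANSFORM:-, EMIT:P1(v=0,ok=F)] out:-; bubbles=2
Tick 5: [PARSE:-, VALIDATE:P2(v=9,ok=F), TRANSFORM:-, EMIT:-] out:P1(v=0); bubbles=3
Tick 6: [PARSE:-, VALIDATE:-, TRANSFORM:P2(v=0,ok=F), EMIT:-] out:-; bubbles=3
Tick 7: [PARSE:-, VALIDATE:-, TRANSFORM:-, EMIT:P2(v=0,ok=F)] out:-; bubbles=3
Tick 8: [PARSE:P3(v=16,ok=F), VALIDATE:-, TRANSFORM:-, EMIT:-] out:P2(v=0); bubbles=3
Tick 9: [PARSE:P4(v=19,ok=F), VALIDATE:P3(v=16,ok=F), TRANSFORM:-, EMIT:-] out:-; bubbles=2
Tick 10: [PARSE:-, VALIDATE:P4(v=19,ok=T), TRANSFORM:P3(v=0,ok=F), EMIT:-] out:-; bubbles=2
Tick 11: [PARSE:P5(v=9,ok=F), VALIDATE:-, TRANSFORM:P4(v=57,ok=T), EMIT:P3(v=0,ok=F)] out:-; bubbles=1
Tick 12: [PARSE:-, VALIDATE:P5(v=9,ok=F), TRANSFORM:-, EMIT:P4(v=57,ok=T)] out:P3(v=0); bubbles=2
Tick 13: [PARSE:-, VALIDATE:-, TRANSFORM:P5(v=0,ok=F), EMIT:-] out:P4(v=57); bubbles=3
Tick 14: [PARSE:-, VALIDATE:-, TRANSFORM:-, EMIT:P5(v=0,ok=F)] out:-; bubbles=3
Tick 15: [PARSE:-, VALIDATE:-, TRANSFORM:-, EMIT:-] out:P5(v=0); bubbles=4
Total bubble-slots: 40

Answer: 40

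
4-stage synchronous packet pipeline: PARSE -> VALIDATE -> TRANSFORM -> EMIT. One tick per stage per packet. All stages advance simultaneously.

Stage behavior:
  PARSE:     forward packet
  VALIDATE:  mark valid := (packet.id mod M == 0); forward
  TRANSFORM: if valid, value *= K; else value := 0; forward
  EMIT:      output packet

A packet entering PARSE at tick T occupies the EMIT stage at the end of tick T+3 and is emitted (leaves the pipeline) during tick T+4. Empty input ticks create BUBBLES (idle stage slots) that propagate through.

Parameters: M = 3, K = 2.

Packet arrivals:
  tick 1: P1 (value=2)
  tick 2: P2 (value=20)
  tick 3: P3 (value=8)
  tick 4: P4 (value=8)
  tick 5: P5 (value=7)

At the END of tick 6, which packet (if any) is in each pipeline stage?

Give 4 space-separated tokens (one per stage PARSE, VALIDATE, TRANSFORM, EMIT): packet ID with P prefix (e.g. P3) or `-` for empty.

Tick 1: [PARSE:P1(v=2,ok=F), VALIDATE:-, TRANSFORM:-, EMIT:-] out:-; in:P1
Tick 2: [PARSE:P2(v=20,ok=F), VALIDATE:P1(v=2,ok=F), TRANSFORM:-, EMIT:-] out:-; in:P2
Tick 3: [PARSE:P3(v=8,ok=F), VALIDATE:P2(v=20,ok=F), TRANSFORM:P1(v=0,ok=F), EMIT:-] out:-; in:P3
Tick 4: [PARSE:P4(v=8,ok=F), VALIDATE:P3(v=8,ok=T), TRANSFORM:P2(v=0,ok=F), EMIT:P1(v=0,ok=F)] out:-; in:P4
Tick 5: [PARSE:P5(v=7,ok=F), VALIDATE:P4(v=8,ok=F), TRANSFORM:P3(v=16,ok=T), EMIT:P2(v=0,ok=F)] out:P1(v=0); in:P5
Tick 6: [PARSE:-, VALIDATE:P5(v=7,ok=F), TRANSFORM:P4(v=0,ok=F), EMIT:P3(v=16,ok=T)] out:P2(v=0); in:-
At end of tick 6: ['-', 'P5', 'P4', 'P3']

Answer: - P5 P4 P3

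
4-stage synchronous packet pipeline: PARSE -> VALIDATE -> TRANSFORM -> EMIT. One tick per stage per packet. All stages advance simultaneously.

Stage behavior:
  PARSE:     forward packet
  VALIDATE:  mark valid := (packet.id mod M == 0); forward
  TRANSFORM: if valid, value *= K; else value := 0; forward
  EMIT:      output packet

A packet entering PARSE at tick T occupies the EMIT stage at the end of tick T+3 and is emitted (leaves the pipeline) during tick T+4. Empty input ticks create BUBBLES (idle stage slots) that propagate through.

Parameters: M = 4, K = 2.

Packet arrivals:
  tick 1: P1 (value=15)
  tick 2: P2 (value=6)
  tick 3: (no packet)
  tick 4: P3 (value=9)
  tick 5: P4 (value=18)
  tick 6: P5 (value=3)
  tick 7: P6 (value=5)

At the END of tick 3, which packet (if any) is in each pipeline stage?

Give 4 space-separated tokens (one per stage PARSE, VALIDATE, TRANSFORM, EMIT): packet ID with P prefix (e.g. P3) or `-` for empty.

Answer: - P2 P1 -

Derivation:
Tick 1: [PARSE:P1(v=15,ok=F), VALIDATE:-, TRANSFORM:-, EMIT:-] out:-; in:P1
Tick 2: [PARSE:P2(v=6,ok=F), VALIDATE:P1(v=15,ok=F), TRANSFORM:-, EMIT:-] out:-; in:P2
Tick 3: [PARSE:-, VALIDATE:P2(v=6,ok=F), TRANSFORM:P1(v=0,ok=F), EMIT:-] out:-; in:-
At end of tick 3: ['-', 'P2', 'P1', '-']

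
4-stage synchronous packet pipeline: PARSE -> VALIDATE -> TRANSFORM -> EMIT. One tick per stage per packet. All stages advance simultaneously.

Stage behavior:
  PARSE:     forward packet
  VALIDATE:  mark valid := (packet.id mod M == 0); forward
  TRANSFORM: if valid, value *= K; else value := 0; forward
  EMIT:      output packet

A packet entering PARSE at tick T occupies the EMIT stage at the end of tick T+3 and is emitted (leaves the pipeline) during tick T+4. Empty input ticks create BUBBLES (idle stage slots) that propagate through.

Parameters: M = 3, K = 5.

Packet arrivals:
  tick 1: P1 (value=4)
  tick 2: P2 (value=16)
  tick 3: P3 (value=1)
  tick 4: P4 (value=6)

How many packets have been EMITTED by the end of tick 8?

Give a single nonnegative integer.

Tick 1: [PARSE:P1(v=4,ok=F), VALIDATE:-, TRANSFORM:-, EMIT:-] out:-; in:P1
Tick 2: [PARSE:P2(v=16,ok=F), VALIDATE:P1(v=4,ok=F), TRANSFORM:-, EMIT:-] out:-; in:P2
Tick 3: [PARSE:P3(v=1,ok=F), VALIDATE:P2(v=16,ok=F), TRANSFORM:P1(v=0,ok=F), EMIT:-] out:-; in:P3
Tick 4: [PARSE:P4(v=6,ok=F), VALIDATE:P3(v=1,ok=T), TRANSFORM:P2(v=0,ok=F), EMIT:P1(v=0,ok=F)] out:-; in:P4
Tick 5: [PARSE:-, VALIDATE:P4(v=6,ok=F), TRANSFORM:P3(v=5,ok=T), EMIT:P2(v=0,ok=F)] out:P1(v=0); in:-
Tick 6: [PARSE:-, VALIDATE:-, TRANSFORM:P4(v=0,ok=F), EMIT:P3(v=5,ok=T)] out:P2(v=0); in:-
Tick 7: [PARSE:-, VALIDATE:-, TRANSFORM:-, EMIT:P4(v=0,ok=F)] out:P3(v=5); in:-
Tick 8: [PARSE:-, VALIDATE:-, TRANSFORM:-, EMIT:-] out:P4(v=0); in:-
Emitted by tick 8: ['P1', 'P2', 'P3', 'P4']

Answer: 4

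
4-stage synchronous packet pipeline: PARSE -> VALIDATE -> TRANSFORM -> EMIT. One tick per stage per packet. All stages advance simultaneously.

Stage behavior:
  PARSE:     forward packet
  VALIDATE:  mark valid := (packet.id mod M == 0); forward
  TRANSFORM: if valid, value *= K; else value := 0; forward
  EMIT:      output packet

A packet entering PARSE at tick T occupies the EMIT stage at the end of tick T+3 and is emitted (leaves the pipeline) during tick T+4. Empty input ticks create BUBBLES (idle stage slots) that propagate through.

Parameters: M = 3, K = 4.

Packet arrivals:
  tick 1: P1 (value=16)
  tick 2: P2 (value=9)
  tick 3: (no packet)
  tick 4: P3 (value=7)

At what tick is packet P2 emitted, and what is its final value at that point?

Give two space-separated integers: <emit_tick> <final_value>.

Answer: 6 0

Derivation:
Tick 1: [PARSE:P1(v=16,ok=F), VALIDATE:-, TRANSFORM:-, EMIT:-] out:-; in:P1
Tick 2: [PARSE:P2(v=9,ok=F), VALIDATE:P1(v=16,ok=F), TRANSFORM:-, EMIT:-] out:-; in:P2
Tick 3: [PARSE:-, VALIDATE:P2(v=9,ok=F), TRANSFORM:P1(v=0,ok=F), EMIT:-] out:-; in:-
Tick 4: [PARSE:P3(v=7,ok=F), VALIDATE:-, TRANSFORM:P2(v=0,ok=F), EMIT:P1(v=0,ok=F)] out:-; in:P3
Tick 5: [PARSE:-, VALIDATE:P3(v=7,ok=T), TRANSFORM:-, EMIT:P2(v=0,ok=F)] out:P1(v=0); in:-
Tick 6: [PARSE:-, VALIDATE:-, TRANSFORM:P3(v=28,ok=T), EMIT:-] out:P2(v=0); in:-
Tick 7: [PARSE:-, VALIDATE:-, TRANSFORM:-, EMIT:P3(v=28,ok=T)] out:-; in:-
Tick 8: [PARSE:-, VALIDATE:-, TRANSFORM:-, EMIT:-] out:P3(v=28); in:-
P2: arrives tick 2, valid=False (id=2, id%3=2), emit tick 6, final value 0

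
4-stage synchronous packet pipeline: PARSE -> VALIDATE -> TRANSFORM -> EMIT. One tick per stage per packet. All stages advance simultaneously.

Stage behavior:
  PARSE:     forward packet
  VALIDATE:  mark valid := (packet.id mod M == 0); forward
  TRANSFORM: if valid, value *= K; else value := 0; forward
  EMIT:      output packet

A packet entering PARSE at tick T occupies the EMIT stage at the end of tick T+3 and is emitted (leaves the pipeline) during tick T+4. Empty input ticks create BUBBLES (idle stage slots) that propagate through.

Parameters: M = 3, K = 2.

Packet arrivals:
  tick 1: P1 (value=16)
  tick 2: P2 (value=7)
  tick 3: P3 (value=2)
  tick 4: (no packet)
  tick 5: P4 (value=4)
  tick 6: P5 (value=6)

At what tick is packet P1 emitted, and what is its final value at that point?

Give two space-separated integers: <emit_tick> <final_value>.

Tick 1: [PARSE:P1(v=16,ok=F), VALIDATE:-, TRANSFORM:-, EMIT:-] out:-; in:P1
Tick 2: [PARSE:P2(v=7,ok=F), VALIDATE:P1(v=16,ok=F), TRANSFORM:-, EMIT:-] out:-; in:P2
Tick 3: [PARSE:P3(v=2,ok=F), VALIDATE:P2(v=7,ok=F), TRANSFORM:P1(v=0,ok=F), EMIT:-] out:-; in:P3
Tick 4: [PARSE:-, VALIDATE:P3(v=2,ok=T), TRANSFORM:P2(v=0,ok=F), EMIT:P1(v=0,ok=F)] out:-; in:-
Tick 5: [PARSE:P4(v=4,ok=F), VALIDATE:-, TRANSFORM:P3(v=4,ok=T), EMIT:P2(v=0,ok=F)] out:P1(v=0); in:P4
Tick 6: [PARSE:P5(v=6,ok=F), VALIDATE:P4(v=4,ok=F), TRANSFORM:-, EMIT:P3(v=4,ok=T)] out:P2(v=0); in:P5
Tick 7: [PARSE:-, VALIDATE:P5(v=6,ok=F), TRANSFORM:P4(v=0,ok=F), EMIT:-] out:P3(v=4); in:-
Tick 8: [PARSE:-, VALIDATE:-, TRANSFORM:P5(v=0,ok=F), EMIT:P4(v=0,ok=F)] out:-; in:-
Tick 9: [PARSE:-, VALIDATE:-, TRANSFORM:-, EMIT:P5(v=0,ok=F)] out:P4(v=0); in:-
Tick 10: [PARSE:-, VALIDATE:-, TRANSFORM:-, EMIT:-] out:P5(v=0); in:-
P1: arrives tick 1, valid=False (id=1, id%3=1), emit tick 5, final value 0

Answer: 5 0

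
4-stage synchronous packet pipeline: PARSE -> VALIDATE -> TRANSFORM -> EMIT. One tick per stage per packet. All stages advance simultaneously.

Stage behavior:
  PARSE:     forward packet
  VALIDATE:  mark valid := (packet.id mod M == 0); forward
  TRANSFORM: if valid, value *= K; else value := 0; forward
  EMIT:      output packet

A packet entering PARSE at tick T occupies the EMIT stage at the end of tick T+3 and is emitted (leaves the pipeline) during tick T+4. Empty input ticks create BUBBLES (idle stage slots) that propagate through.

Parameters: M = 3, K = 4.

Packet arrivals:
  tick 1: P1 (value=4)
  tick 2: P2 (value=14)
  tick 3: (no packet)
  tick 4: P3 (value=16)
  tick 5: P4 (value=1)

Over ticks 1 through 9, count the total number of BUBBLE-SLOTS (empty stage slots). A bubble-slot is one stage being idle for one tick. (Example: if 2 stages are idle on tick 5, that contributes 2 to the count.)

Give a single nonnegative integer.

Answer: 20

Derivation:
Tick 1: [PARSE:P1(v=4,ok=F), VALIDATE:-, TRANSFORM:-, EMIT:-] out:-; bubbles=3
Tick 2: [PARSE:P2(v=14,ok=F), VALIDATE:P1(v=4,ok=F), TRANSFORM:-, EMIT:-] out:-; bubbles=2
Tick 3: [PARSE:-, VALIDATE:P2(v=14,ok=F), TRANSFORM:P1(v=0,ok=F), EMIT:-] out:-; bubbles=2
Tick 4: [PARSE:P3(v=16,ok=F), VALIDATE:-, TRANSFORM:P2(v=0,ok=F), EMIT:P1(v=0,ok=F)] out:-; bubbles=1
Tick 5: [PARSE:P4(v=1,ok=F), VALIDATE:P3(v=16,ok=T), TRANSFORM:-, EMIT:P2(v=0,ok=F)] out:P1(v=0); bubbles=1
Tick 6: [PARSE:-, VALIDATE:P4(v=1,ok=F), TRANSFORM:P3(v=64,ok=T), EMIT:-] out:P2(v=0); bubbles=2
Tick 7: [PARSE:-, VALIDATE:-, TRANSFORM:P4(v=0,ok=F), EMIT:P3(v=64,ok=T)] out:-; bubbles=2
Tick 8: [PARSE:-, VALIDATE:-, TRANSFORM:-, EMIT:P4(v=0,ok=F)] out:P3(v=64); bubbles=3
Tick 9: [PARSE:-, VALIDATE:-, TRANSFORM:-, EMIT:-] out:P4(v=0); bubbles=4
Total bubble-slots: 20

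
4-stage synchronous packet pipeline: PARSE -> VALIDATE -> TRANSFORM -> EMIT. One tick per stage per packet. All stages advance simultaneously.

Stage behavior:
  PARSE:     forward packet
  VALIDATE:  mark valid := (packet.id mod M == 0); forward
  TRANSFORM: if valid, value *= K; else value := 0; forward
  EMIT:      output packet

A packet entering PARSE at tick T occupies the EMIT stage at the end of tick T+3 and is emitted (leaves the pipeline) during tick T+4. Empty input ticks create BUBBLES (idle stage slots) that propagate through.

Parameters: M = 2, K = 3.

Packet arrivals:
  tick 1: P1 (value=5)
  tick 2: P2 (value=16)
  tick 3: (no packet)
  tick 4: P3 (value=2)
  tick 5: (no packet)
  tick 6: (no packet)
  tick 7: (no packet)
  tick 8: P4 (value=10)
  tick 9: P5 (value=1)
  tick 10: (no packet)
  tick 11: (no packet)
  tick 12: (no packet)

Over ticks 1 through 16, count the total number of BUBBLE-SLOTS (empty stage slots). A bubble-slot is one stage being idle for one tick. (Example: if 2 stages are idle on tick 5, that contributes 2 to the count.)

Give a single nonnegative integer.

Tick 1: [PARSE:P1(v=5,ok=F), VALIDATE:-, TRANSFORM:-, EMIT:-] out:-; bubbles=3
Tick 2: [PARSE:P2(v=16,ok=F), VALIDATE:P1(v=5,ok=F), TRANSFORM:-, EMIT:-] out:-; bubbles=2
Tick 3: [PARSE:-, VALIDATE:P2(v=16,ok=T), TRANSFORM:P1(v=0,ok=F), EMIT:-] out:-; bubbles=2
Tick 4: [PARSE:P3(v=2,ok=F), VALIDATE:-, TRANSFORM:P2(v=48,ok=T), EMIT:P1(v=0,ok=F)] out:-; bubbles=1
Tick 5: [PARSE:-, VALIDATE:P3(v=2,ok=F), TRANSFORM:-, EMIT:P2(v=48,ok=T)] out:P1(v=0); bubbles=2
Tick 6: [PARSE:-, VALIDATE:-, TRANSFORM:P3(v=0,ok=F), EMIT:-] out:P2(v=48); bubbles=3
Tick 7: [PARSE:-, VALIDATE:-, TRANSFORM:-, EMIT:P3(v=0,ok=F)] out:-; bubbles=3
Tick 8: [PARSE:P4(v=10,ok=F), VALIDATE:-, TRANSFORM:-, EMIT:-] out:P3(v=0); bubbles=3
Tick 9: [PARSE:P5(v=1,ok=F), VALIDATE:P4(v=10,ok=T), TRANSFORM:-, EMIT:-] out:-; bubbles=2
Tick 10: [PARSE:-, VALIDATE:P5(v=1,ok=F), TRANSFORM:P4(v=30,ok=T), EMIT:-] out:-; bubbles=2
Tick 11: [PARSE:-, VALIDATE:-, TRANSFORM:P5(v=0,ok=F), EMIT:P4(v=30,ok=T)] out:-; bubbles=2
Tick 12: [PARSE:-, VALIDATE:-, TRANSFORM:-, EMIT:P5(v=0,ok=F)] out:P4(v=30); bubbles=3
Tick 13: [PARSE:-, VALIDATE:-, TRANSFORM:-, EMIT:-] out:P5(v=0); bubbles=4
Tick 14: [PARSE:-, VALIDATE:-, TRANSFORM:-, EMIT:-] out:-; bubbles=4
Tick 15: [PARSE:-, VALIDATE:-, TRANSFORM:-, EMIT:-] out:-; bubbles=4
Tick 16: [PARSE:-, VALIDATE:-, TRANSFORM:-, EMIT:-] out:-; bubbles=4
Total bubble-slots: 44

Answer: 44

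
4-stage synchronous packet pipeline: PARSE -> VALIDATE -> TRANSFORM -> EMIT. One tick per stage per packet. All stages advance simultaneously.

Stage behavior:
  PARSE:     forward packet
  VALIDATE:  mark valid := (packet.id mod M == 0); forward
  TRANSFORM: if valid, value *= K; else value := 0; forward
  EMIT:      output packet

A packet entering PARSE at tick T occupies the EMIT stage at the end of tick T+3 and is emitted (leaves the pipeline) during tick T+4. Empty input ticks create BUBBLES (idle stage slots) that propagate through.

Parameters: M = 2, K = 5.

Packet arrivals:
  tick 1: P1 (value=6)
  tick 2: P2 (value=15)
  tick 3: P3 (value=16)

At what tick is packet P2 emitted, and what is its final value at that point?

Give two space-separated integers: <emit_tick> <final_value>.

Tick 1: [PARSE:P1(v=6,ok=F), VALIDATE:-, TRANSFORM:-, EMIT:-] out:-; in:P1
Tick 2: [PARSE:P2(v=15,ok=F), VALIDATE:P1(v=6,ok=F), TRANSFORM:-, EMIT:-] out:-; in:P2
Tick 3: [PARSE:P3(v=16,ok=F), VALIDATE:P2(v=15,ok=T), TRANSFORM:P1(v=0,ok=F), EMIT:-] out:-; in:P3
Tick 4: [PARSE:-, VALIDATE:P3(v=16,ok=F), TRANSFORM:P2(v=75,ok=T), EMIT:P1(v=0,ok=F)] out:-; in:-
Tick 5: [PARSE:-, VALIDATE:-, TRANSFORM:P3(v=0,ok=F), EMIT:P2(v=75,ok=T)] out:P1(v=0); in:-
Tick 6: [PARSE:-, VALIDATE:-, TRANSFORM:-, EMIT:P3(v=0,ok=F)] out:P2(v=75); in:-
Tick 7: [PARSE:-, VALIDATE:-, TRANSFORM:-, EMIT:-] out:P3(v=0); in:-
P2: arrives tick 2, valid=True (id=2, id%2=0), emit tick 6, final value 75

Answer: 6 75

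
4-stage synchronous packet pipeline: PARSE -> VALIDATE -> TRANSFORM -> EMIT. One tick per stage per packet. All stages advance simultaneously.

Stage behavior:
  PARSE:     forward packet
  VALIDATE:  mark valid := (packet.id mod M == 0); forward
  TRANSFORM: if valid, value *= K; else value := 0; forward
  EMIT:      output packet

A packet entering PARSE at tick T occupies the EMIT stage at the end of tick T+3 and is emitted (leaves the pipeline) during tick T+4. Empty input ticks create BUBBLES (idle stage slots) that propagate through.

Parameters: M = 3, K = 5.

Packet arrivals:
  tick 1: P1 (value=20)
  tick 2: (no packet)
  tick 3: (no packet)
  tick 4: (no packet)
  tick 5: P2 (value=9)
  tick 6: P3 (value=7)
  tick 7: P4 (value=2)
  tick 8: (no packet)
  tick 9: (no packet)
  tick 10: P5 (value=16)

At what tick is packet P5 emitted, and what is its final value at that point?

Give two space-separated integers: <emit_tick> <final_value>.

Tick 1: [PARSE:P1(v=20,ok=F), VALIDATE:-, TRANSFORM:-, EMIT:-] out:-; in:P1
Tick 2: [PARSE:-, VALIDATE:P1(v=20,ok=F), TRANSFORM:-, EMIT:-] out:-; in:-
Tick 3: [PARSE:-, VALIDATE:-, TRANSFORM:P1(v=0,ok=F), EMIT:-] out:-; in:-
Tick 4: [PARSE:-, VALIDATE:-, TRANSFORM:-, EMIT:P1(v=0,ok=F)] out:-; in:-
Tick 5: [PARSE:P2(v=9,ok=F), VALIDATE:-, TRANSFORM:-, EMIT:-] out:P1(v=0); in:P2
Tick 6: [PARSE:P3(v=7,ok=F), VALIDATE:P2(v=9,ok=F), TRANSFORM:-, EMIT:-] out:-; in:P3
Tick 7: [PARSE:P4(v=2,ok=F), VALIDATE:P3(v=7,ok=T), TRANSFORM:P2(v=0,ok=F), EMIT:-] out:-; in:P4
Tick 8: [PARSE:-, VALIDATE:P4(v=2,ok=F), TRANSFORM:P3(v=35,ok=T), EMIT:P2(v=0,ok=F)] out:-; in:-
Tick 9: [PARSE:-, VALIDATE:-, TRANSFORM:P4(v=0,ok=F), EMIT:P3(v=35,ok=T)] out:P2(v=0); in:-
Tick 10: [PARSE:P5(v=16,ok=F), VALIDATE:-, TRANSFORM:-, EMIT:P4(v=0,ok=F)] out:P3(v=35); in:P5
Tick 11: [PARSE:-, VALIDATE:P5(v=16,ok=F), TRANSFORM:-, EMIT:-] out:P4(v=0); in:-
Tick 12: [PARSE:-, VALIDATE:-, TRANSFORM:P5(v=0,ok=F), EMIT:-] out:-; in:-
Tick 13: [PARSE:-, VALIDATE:-, TRANSFORM:-, EMIT:P5(v=0,ok=F)] out:-; in:-
Tick 14: [PARSE:-, VALIDATE:-, TRANSFORM:-, EMIT:-] out:P5(v=0); in:-
P5: arrives tick 10, valid=False (id=5, id%3=2), emit tick 14, final value 0

Answer: 14 0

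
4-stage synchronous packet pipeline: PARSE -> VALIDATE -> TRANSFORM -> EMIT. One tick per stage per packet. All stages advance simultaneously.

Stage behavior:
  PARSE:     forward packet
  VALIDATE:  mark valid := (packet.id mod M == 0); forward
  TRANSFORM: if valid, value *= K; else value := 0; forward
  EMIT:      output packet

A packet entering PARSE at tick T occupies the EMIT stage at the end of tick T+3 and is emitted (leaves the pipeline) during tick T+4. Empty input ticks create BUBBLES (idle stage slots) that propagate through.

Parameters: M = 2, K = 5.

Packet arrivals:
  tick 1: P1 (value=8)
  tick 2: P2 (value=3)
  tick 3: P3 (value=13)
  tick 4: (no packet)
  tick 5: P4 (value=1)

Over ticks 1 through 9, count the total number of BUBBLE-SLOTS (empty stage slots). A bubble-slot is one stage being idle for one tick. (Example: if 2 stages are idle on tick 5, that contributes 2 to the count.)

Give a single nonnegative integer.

Tick 1: [PARSE:P1(v=8,ok=F), VALIDATE:-, TRANSFORM:-, EMIT:-] out:-; bubbles=3
Tick 2: [PARSE:P2(v=3,ok=F), VALIDATE:P1(v=8,ok=F), TRANSFORM:-, EMIT:-] out:-; bubbles=2
Tick 3: [PARSE:P3(v=13,ok=F), VALIDATE:P2(v=3,ok=T), TRANSFORM:P1(v=0,ok=F), EMIT:-] out:-; bubbles=1
Tick 4: [PARSE:-, VALIDATE:P3(v=13,ok=F), TRANSFORM:P2(v=15,ok=T), EMIT:P1(v=0,ok=F)] out:-; bubbles=1
Tick 5: [PARSE:P4(v=1,ok=F), VALIDATE:-, TRANSFORM:P3(v=0,ok=F), EMIT:P2(v=15,ok=T)] out:P1(v=0); bubbles=1
Tick 6: [PARSE:-, VALIDATE:P4(v=1,ok=T), TRANSFORM:-, EMIT:P3(v=0,ok=F)] out:P2(v=15); bubbles=2
Tick 7: [PARSE:-, VALIDATE:-, TRANSFORM:P4(v=5,ok=T), EMIT:-] out:P3(v=0); bubbles=3
Tick 8: [PARSE:-, VALIDATE:-, TRANSFORM:-, EMIT:P4(v=5,ok=T)] out:-; bubbles=3
Tick 9: [PARSE:-, VALIDATE:-, TRANSFORM:-, EMIT:-] out:P4(v=5); bubbles=4
Total bubble-slots: 20

Answer: 20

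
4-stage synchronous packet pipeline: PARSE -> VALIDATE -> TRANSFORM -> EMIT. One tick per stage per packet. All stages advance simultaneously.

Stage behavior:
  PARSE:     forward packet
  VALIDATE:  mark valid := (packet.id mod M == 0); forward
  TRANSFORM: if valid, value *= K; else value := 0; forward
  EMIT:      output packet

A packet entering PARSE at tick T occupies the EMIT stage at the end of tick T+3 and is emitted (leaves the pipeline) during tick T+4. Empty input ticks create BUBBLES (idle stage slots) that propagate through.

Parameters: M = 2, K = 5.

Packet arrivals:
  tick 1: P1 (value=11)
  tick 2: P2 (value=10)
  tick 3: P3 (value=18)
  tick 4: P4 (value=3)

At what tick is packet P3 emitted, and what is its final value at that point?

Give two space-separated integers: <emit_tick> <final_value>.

Tick 1: [PARSE:P1(v=11,ok=F), VALIDATE:-, TRANSFORM:-, EMIT:-] out:-; in:P1
Tick 2: [PARSE:P2(v=10,ok=F), VALIDATE:P1(v=11,ok=F), TRANSFORM:-, EMIT:-] out:-; in:P2
Tick 3: [PARSE:P3(v=18,ok=F), VALIDATE:P2(v=10,ok=T), TRANSFORM:P1(v=0,ok=F), EMIT:-] out:-; in:P3
Tick 4: [PARSE:P4(v=3,ok=F), VALIDATE:P3(v=18,ok=F), TRANSFORM:P2(v=50,ok=T), EMIT:P1(v=0,ok=F)] out:-; in:P4
Tick 5: [PARSE:-, VALIDATE:P4(v=3,ok=T), TRANSFORM:P3(v=0,ok=F), EMIT:P2(v=50,ok=T)] out:P1(v=0); in:-
Tick 6: [PARSE:-, VALIDATE:-, TRANSFORM:P4(v=15,ok=T), EMIT:P3(v=0,ok=F)] out:P2(v=50); in:-
Tick 7: [PARSE:-, VALIDATE:-, TRANSFORM:-, EMIT:P4(v=15,ok=T)] out:P3(v=0); in:-
Tick 8: [PARSE:-, VALIDATE:-, TRANSFORM:-, EMIT:-] out:P4(v=15); in:-
P3: arrives tick 3, valid=False (id=3, id%2=1), emit tick 7, final value 0

Answer: 7 0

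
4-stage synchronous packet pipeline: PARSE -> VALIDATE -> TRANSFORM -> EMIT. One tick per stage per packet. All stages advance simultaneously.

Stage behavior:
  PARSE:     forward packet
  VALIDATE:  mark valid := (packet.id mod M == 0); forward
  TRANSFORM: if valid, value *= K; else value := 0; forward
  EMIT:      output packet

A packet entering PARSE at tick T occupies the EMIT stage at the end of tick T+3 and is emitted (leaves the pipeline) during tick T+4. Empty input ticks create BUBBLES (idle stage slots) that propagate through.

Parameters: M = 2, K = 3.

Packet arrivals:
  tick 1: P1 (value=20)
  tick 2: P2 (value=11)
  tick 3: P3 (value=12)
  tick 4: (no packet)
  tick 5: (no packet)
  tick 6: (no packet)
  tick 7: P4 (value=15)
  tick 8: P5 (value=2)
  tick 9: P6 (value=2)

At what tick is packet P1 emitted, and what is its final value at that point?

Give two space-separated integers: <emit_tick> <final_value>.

Tick 1: [PARSE:P1(v=20,ok=F), VALIDATE:-, TRANSFORM:-, EMIT:-] out:-; in:P1
Tick 2: [PARSE:P2(v=11,ok=F), VALIDATE:P1(v=20,ok=F), TRANSFORM:-, EMIT:-] out:-; in:P2
Tick 3: [PARSE:P3(v=12,ok=F), VALIDATE:P2(v=11,ok=T), TRANSFORM:P1(v=0,ok=F), EMIT:-] out:-; in:P3
Tick 4: [PARSE:-, VALIDATE:P3(v=12,ok=F), TRANSFORM:P2(v=33,ok=T), EMIT:P1(v=0,ok=F)] out:-; in:-
Tick 5: [PARSE:-, VALIDATE:-, TRANSFORM:P3(v=0,ok=F), EMIT:P2(v=33,ok=T)] out:P1(v=0); in:-
Tick 6: [PARSE:-, VALIDATE:-, TRANSFORM:-, EMIT:P3(v=0,ok=F)] out:P2(v=33); in:-
Tick 7: [PARSE:P4(v=15,ok=F), VALIDATE:-, TRANSFORM:-, EMIT:-] out:P3(v=0); in:P4
Tick 8: [PARSE:P5(v=2,ok=F), VALIDATE:P4(v=15,ok=T), TRANSFORM:-, EMIT:-] out:-; in:P5
Tick 9: [PARSE:P6(v=2,ok=F), VALIDATE:P5(v=2,ok=F), TRANSFORM:P4(v=45,ok=T), EMIT:-] out:-; in:P6
Tick 10: [PARSE:-, VALIDATE:P6(v=2,ok=T), TRANSFORM:P5(v=0,ok=F), EMIT:P4(v=45,ok=T)] out:-; in:-
Tick 11: [PARSE:-, VALIDATE:-, TRANSFORM:P6(v=6,ok=T), EMIT:P5(v=0,ok=F)] out:P4(v=45); in:-
Tick 12: [PARSE:-, VALIDATE:-, TRANSFORM:-, EMIT:P6(v=6,ok=T)] out:P5(v=0); in:-
Tick 13: [PARSE:-, VALIDATE:-, TRANSFORM:-, EMIT:-] out:P6(v=6); in:-
P1: arrives tick 1, valid=False (id=1, id%2=1), emit tick 5, final value 0

Answer: 5 0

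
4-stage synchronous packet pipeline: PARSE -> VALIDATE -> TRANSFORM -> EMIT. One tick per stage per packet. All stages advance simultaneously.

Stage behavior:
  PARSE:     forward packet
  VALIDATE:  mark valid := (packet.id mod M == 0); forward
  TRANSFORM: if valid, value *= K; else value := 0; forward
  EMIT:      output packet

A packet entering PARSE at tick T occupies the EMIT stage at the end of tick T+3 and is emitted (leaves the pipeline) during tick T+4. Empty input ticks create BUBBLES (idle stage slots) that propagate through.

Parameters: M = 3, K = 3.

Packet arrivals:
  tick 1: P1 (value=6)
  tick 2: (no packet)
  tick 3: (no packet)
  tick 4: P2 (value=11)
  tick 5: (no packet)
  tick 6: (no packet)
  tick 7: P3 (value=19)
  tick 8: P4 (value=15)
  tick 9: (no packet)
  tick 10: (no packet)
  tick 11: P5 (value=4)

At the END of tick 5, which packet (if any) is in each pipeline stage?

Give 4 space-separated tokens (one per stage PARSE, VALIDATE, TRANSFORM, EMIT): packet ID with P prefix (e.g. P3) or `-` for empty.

Answer: - P2 - -

Derivation:
Tick 1: [PARSE:P1(v=6,ok=F), VALIDATE:-, TRANSFORM:-, EMIT:-] out:-; in:P1
Tick 2: [PARSE:-, VALIDATE:P1(v=6,ok=F), TRANSFORM:-, EMIT:-] out:-; in:-
Tick 3: [PARSE:-, VALIDATE:-, TRANSFORM:P1(v=0,ok=F), EMIT:-] out:-; in:-
Tick 4: [PARSE:P2(v=11,ok=F), VALIDATE:-, TRANSFORM:-, EMIT:P1(v=0,ok=F)] out:-; in:P2
Tick 5: [PARSE:-, VALIDATE:P2(v=11,ok=F), TRANSFORM:-, EMIT:-] out:P1(v=0); in:-
At end of tick 5: ['-', 'P2', '-', '-']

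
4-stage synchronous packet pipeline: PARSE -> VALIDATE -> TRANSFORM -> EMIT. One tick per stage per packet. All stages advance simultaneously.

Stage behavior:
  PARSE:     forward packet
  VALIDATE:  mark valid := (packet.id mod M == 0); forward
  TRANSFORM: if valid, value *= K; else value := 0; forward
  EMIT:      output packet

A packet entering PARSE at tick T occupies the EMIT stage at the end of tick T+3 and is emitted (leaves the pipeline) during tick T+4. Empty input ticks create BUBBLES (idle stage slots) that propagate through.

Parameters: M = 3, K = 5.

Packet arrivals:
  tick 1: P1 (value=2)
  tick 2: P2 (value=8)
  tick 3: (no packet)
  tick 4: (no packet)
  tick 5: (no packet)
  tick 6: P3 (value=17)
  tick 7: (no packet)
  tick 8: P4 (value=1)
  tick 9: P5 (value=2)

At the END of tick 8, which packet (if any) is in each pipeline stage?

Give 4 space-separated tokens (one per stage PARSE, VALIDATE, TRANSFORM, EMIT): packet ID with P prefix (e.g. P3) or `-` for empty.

Tick 1: [PARSE:P1(v=2,ok=F), VALIDATE:-, TRANSFORM:-, EMIT:-] out:-; in:P1
Tick 2: [PARSE:P2(v=8,ok=F), VALIDATE:P1(v=2,ok=F), TRANSFORM:-, EMIT:-] out:-; in:P2
Tick 3: [PARSE:-, VALIDATE:P2(v=8,ok=F), TRANSFORM:P1(v=0,ok=F), EMIT:-] out:-; in:-
Tick 4: [PARSE:-, VALIDATE:-, TRANSFORM:P2(v=0,ok=F), EMIT:P1(v=0,ok=F)] out:-; in:-
Tick 5: [PARSE:-, VALIDATE:-, TRANSFORM:-, EMIT:P2(v=0,ok=F)] out:P1(v=0); in:-
Tick 6: [PARSE:P3(v=17,ok=F), VALIDATE:-, TRANSFORM:-, EMIT:-] out:P2(v=0); in:P3
Tick 7: [PARSE:-, VALIDATE:P3(v=17,ok=T), TRANSFORM:-, EMIT:-] out:-; in:-
Tick 8: [PARSE:P4(v=1,ok=F), VALIDATE:-, TRANSFORM:P3(v=85,ok=T), EMIT:-] out:-; in:P4
At end of tick 8: ['P4', '-', 'P3', '-']

Answer: P4 - P3 -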